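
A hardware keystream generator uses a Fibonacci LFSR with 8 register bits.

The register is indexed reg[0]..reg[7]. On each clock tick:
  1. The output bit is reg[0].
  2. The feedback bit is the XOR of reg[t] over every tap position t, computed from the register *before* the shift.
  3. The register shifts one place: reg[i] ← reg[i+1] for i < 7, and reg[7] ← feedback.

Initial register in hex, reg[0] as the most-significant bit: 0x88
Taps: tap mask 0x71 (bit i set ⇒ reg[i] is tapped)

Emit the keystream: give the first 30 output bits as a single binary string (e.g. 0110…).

100010000000101100011110100001

k : reg_k → out_k, fb_k
0: 10001000 → 1, fb=0
1: 00010000 → 0, fb=0
2: 00100000 → 0, fb=0
3: 01000000 → 0, fb=0
4: 10000000 → 1, fb=1
5: 00000001 → 0, fb=0
6: 00000010 → 0, fb=1
7: 00000101 → 0, fb=1
8: 00001011 → 0, fb=0
9: 00010110 → 0, fb=0
10: 00101100 → 0, fb=0
11: 01011000 → 0, fb=1
12: 10110001 → 1, fb=1
13: 01100011 → 0, fb=1
14: 11000111 → 1, fb=1
15: 10001111 → 1, fb=0
16: 00011110 → 0, fb=1
17: 00111101 → 0, fb=0
18: 01111010 → 0, fb=0
19: 11110100 → 1, fb=0
20: 11101000 → 1, fb=0
21: 11010000 → 1, fb=1
22: 10100001 → 1, fb=1
23: 01000011 → 0, fb=1
24: 10000111 → 1, fb=1
25: 00001111 → 0, fb=1
26: 00011111 → 0, fb=1
27: 00111111 → 0, fb=1
28: 01111111 → 0, fb=1
29: 11111111 → 1, fb=0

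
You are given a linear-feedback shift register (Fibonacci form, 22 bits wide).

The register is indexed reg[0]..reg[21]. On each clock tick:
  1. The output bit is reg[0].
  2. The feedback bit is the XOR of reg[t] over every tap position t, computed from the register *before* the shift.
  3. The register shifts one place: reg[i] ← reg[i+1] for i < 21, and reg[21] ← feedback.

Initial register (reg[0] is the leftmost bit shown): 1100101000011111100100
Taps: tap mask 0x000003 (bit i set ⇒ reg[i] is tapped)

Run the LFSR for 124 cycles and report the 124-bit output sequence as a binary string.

1100101000011111100100010111100010000010110011100010011000011101010010011010100010011111011010111110011010000110111100001010

k : reg_k → out_k, fb_k
0: 1100101000011111100100 → 1, fb=0
1: 1001010000111111001000 → 1, fb=1
2: 0010100001111110010001 → 0, fb=0
3: 0101000011111100100010 → 0, fb=1
4: 1010000111111001000101 → 1, fb=1
5: 0100001111110010001011 → 0, fb=1
6: 1000011111100100010111 → 1, fb=1
7: 0000111111001000101111 → 0, fb=0
8: 0001111110010001011110 → 0, fb=0
9: 0011111100100010111100 → 0, fb=0
10: 0111111001000101111000 → 0, fb=1
11: 1111110010001011110001 → 1, fb=0
12: 1111100100010111100010 → 1, fb=0
13: 1111001000101111000100 → 1, fb=0
14: 1110010001011110001000 → 1, fb=0
15: 1100100010111100010000 → 1, fb=0
16: 1001000101111000100000 → 1, fb=1
17: 0010001011110001000001 → 0, fb=0
18: 0100010111100010000010 → 0, fb=1
19: 1000101111000100000101 → 1, fb=1
20: 0001011110001000001011 → 0, fb=0
21: 0010111100010000010110 → 0, fb=0
22: 0101111000100000101100 → 0, fb=1
23: 1011110001000001011001 → 1, fb=1
24: 0111100010000010110011 → 0, fb=1
25: 1111000100000101100111 → 1, fb=0
26: 1110001000001011001110 → 1, fb=0
27: 1100010000010110011100 → 1, fb=0
28: 1000100000101100111000 → 1, fb=1
29: 0001000001011001110001 → 0, fb=0
30: 0010000010110011100010 → 0, fb=0
31: 0100000101100111000100 → 0, fb=1
32: 1000001011001110001001 → 1, fb=1
33: 0000010110011100010011 → 0, fb=0
34: 0000101100111000100110 → 0, fb=0
35: 0001011001110001001100 → 0, fb=0
36: 0010110011100010011000 → 0, fb=0
37: 0101100111000100110000 → 0, fb=1
38: 1011001110001001100001 → 1, fb=1
39: 0110011100010011000011 → 0, fb=1
40: 1100111000100110000111 → 1, fb=0
41: 1001110001001100001110 → 1, fb=1
42: 0011100010011000011101 → 0, fb=0
43: 0111000100110000111010 → 0, fb=1
44: 1110001001100001110101 → 1, fb=0
45: 1100010011000011101010 → 1, fb=0
46: 1000100110000111010100 → 1, fb=1
47: 0001001100001110101001 → 0, fb=0
48: 0010011000011101010010 → 0, fb=0
49: 0100110000111010100100 → 0, fb=1
50: 1001100001110101001001 → 1, fb=1
51: 0011000011101010010011 → 0, fb=0
52: 0110000111010100100110 → 0, fb=1
53: 1100001110101001001101 → 1, fb=0
54: 1000011101010010011010 → 1, fb=1
55: 0000111010100100110101 → 0, fb=0
56: 0001110101001001101010 → 0, fb=0
57: 0011101010010011010100 → 0, fb=0
58: 0111010100100110101000 → 0, fb=1
59: 1110101001001101010001 → 1, fb=0
60: 1101010010011010100010 → 1, fb=0
61: 1010100100110101000100 → 1, fb=1
62: 0101001001101010001001 → 0, fb=1
63: 1010010011010100010011 → 1, fb=1
64: 0100100110101000100111 → 0, fb=1
65: 1001001101010001001111 → 1, fb=1
66: 0010011010100010011111 → 0, fb=0
67: 0100110101000100111110 → 0, fb=1
68: 1001101010001001111101 → 1, fb=1
69: 0011010100010011111011 → 0, fb=0
70: 0110101000100111110110 → 0, fb=1
71: 1101010001001111101101 → 1, fb=0
72: 1010100010011111011010 → 1, fb=1
73: 0101000100111110110101 → 0, fb=1
74: 1010001001111101101011 → 1, fb=1
75: 0100010011111011010111 → 0, fb=1
76: 1000100111110110101111 → 1, fb=1
77: 0001001111101101011111 → 0, fb=0
78: 0010011111011010111110 → 0, fb=0
79: 0100111110110101111100 → 0, fb=1
80: 1001111101101011111001 → 1, fb=1
81: 0011111011010111110011 → 0, fb=0
82: 0111110110101111100110 → 0, fb=1
83: 1111101101011111001101 → 1, fb=0
84: 1111011010111110011010 → 1, fb=0
85: 1110110101111100110100 → 1, fb=0
86: 1101101011111001101000 → 1, fb=0
87: 1011010111110011010000 → 1, fb=1
88: 0110101111100110100001 → 0, fb=1
89: 1101011111001101000011 → 1, fb=0
90: 1010111110011010000110 → 1, fb=1
91: 0101111100110100001101 → 0, fb=1
92: 1011111001101000011011 → 1, fb=1
93: 0111110011010000110111 → 0, fb=1
94: 1111100110100001101111 → 1, fb=0
95: 1111001101000011011110 → 1, fb=0
96: 1110011010000110111100 → 1, fb=0
97: 1100110100001101111000 → 1, fb=0
98: 1001101000011011110000 → 1, fb=1
99: 0011010000110111100001 → 0, fb=0
100: 0110100001101111000010 → 0, fb=1
101: 1101000011011110000101 → 1, fb=0
102: 1010000110111100001010 → 1, fb=1
103: 0100001101111000010101 → 0, fb=1
104: 1000011011110000101011 → 1, fb=1
105: 0000110111100001010111 → 0, fb=0
106: 0001101111000010101110 → 0, fb=0
107: 0011011110000101011100 → 0, fb=0
108: 0110111100001010111000 → 0, fb=1
109: 1101111000010101110001 → 1, fb=0
110: 1011110000101011100010 → 1, fb=1
111: 0111100001010111000101 → 0, fb=1
112: 1111000010101110001011 → 1, fb=0
113: 1110000101011100010110 → 1, fb=0
114: 1100001010111000101100 → 1, fb=0
115: 1000010101110001011000 → 1, fb=1
116: 0000101011100010110001 → 0, fb=0
117: 0001010111000101100010 → 0, fb=0
118: 0010101110001011000100 → 0, fb=0
119: 0101011100010110001000 → 0, fb=1
120: 1010111000101100010001 → 1, fb=1
121: 0101110001011000100011 → 0, fb=1
122: 1011100010110001000111 → 1, fb=1
123: 0111000101100010001111 → 0, fb=1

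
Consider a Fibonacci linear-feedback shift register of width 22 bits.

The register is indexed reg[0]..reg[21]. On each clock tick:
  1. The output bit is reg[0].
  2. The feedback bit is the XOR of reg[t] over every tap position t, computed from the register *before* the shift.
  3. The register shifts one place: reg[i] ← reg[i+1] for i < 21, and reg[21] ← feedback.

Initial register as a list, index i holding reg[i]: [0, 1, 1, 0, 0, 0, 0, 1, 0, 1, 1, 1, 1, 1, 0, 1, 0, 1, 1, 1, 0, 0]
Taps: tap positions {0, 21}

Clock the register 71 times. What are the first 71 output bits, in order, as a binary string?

01100001011111010111000100000110101001101000011111101100111011000001010

step | reg (before) | out | fb
   0 | 0110000101111101011100 | 0 | 0
   1 | 1100001011111010111000 | 1 | 1
   2 | 1000010111110101110001 | 1 | 0
   3 | 0000101111101011100010 | 0 | 0
   4 | 0001011111010111000100 | 0 | 0
   5 | 0010111110101110001000 | 0 | 0
   6 | 0101111101011100010000 | 0 | 0
   7 | 1011111010111000100000 | 1 | 1
   8 | 0111110101110001000001 | 0 | 1
   9 | 1111101011100010000011 | 1 | 0
  10 | 1111010111000100000110 | 1 | 1
  11 | 1110101110001000001101 | 1 | 0
  12 | 1101011100010000011010 | 1 | 1
  13 | 1010111000100000110101 | 1 | 0
  14 | 0101110001000001101010 | 0 | 0
  15 | 1011100010000011010100 | 1 | 1
  16 | 0111000100000110101001 | 0 | 1
  17 | 1110001000001101010011 | 1 | 0
  18 | 1100010000011010100110 | 1 | 1
  19 | 1000100000110101001101 | 1 | 0
  20 | 0001000001101010011010 | 0 | 0
  21 | 0010000011010100110100 | 0 | 0
  22 | 0100000110101001101000 | 0 | 0
  23 | 1000001101010011010000 | 1 | 1
  24 | 0000011010100110100001 | 0 | 1
  25 | 0000110101001101000011 | 0 | 1
  26 | 0001101010011010000111 | 0 | 1
  27 | 0011010100110100001111 | 0 | 1
  28 | 0110101001101000011111 | 0 | 1
  29 | 1101010011010000111111 | 1 | 0
  30 | 1010100110100001111110 | 1 | 1
  31 | 0101001101000011111101 | 0 | 1
  32 | 1010011010000111111011 | 1 | 0
  33 | 0100110100001111110110 | 0 | 0
  34 | 1001101000011111101100 | 1 | 1
  35 | 0011010000111111011001 | 0 | 1
  36 | 0110100001111110110011 | 0 | 1
  37 | 1101000011111101100111 | 1 | 0
  38 | 1010000111111011001110 | 1 | 1
  39 | 0100001111110110011101 | 0 | 1
  40 | 1000011111101100111011 | 1 | 0
  41 | 0000111111011001110110 | 0 | 0
  42 | 0001111110110011101100 | 0 | 0
  43 | 0011111101100111011000 | 0 | 0
  44 | 0111111011001110110000 | 0 | 0
  45 | 1111110110011101100000 | 1 | 1
  46 | 1111101100111011000001 | 1 | 0
  47 | 1111011001110110000010 | 1 | 1
  48 | 1110110011101100000101 | 1 | 0
  49 | 1101100111011000001010 | 1 | 1
  50 | 1011001110110000010101 | 1 | 0
  51 | 0110011101100000101010 | 0 | 0
  52 | 1100111011000001010100 | 1 | 1
  53 | 1001110110000010101001 | 1 | 0
  54 | 0011101100000101010010 | 0 | 0
  55 | 0111011000001010100100 | 0 | 0
  56 | 1110110000010101001000 | 1 | 1
  57 | 1101100000101010010001 | 1 | 0
  58 | 1011000001010100100010 | 1 | 1
  59 | 0110000010101001000101 | 0 | 1
  60 | 1100000101010010001011 | 1 | 0
  61 | 1000001010100100010110 | 1 | 1
  62 | 0000010101001000101101 | 0 | 1
  63 | 0000101010010001011011 | 0 | 1
  64 | 0001010100100010110111 | 0 | 1
  65 | 0010101001000101101111 | 0 | 1
  66 | 0101010010001011011111 | 0 | 1
  67 | 1010100100010110111111 | 1 | 0
  68 | 0101001000101101111110 | 0 | 0
  69 | 1010010001011011111100 | 1 | 1
  70 | 0100100010110111111001 | 0 | 1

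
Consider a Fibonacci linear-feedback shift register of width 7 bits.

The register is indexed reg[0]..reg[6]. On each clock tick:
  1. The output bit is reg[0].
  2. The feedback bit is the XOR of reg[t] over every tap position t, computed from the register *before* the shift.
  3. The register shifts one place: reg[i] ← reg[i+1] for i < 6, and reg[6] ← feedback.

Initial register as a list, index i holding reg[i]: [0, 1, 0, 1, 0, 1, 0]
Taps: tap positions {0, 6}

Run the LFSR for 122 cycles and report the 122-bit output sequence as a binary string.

k : reg_k → out_k, fb_k
0: 0101010 → 0, fb=0
1: 1010100 → 1, fb=1
2: 0101001 → 0, fb=1
3: 1010011 → 1, fb=0
4: 0100110 → 0, fb=0
5: 1001100 → 1, fb=1
6: 0011001 → 0, fb=1
7: 0110011 → 0, fb=1
8: 1100111 → 1, fb=0
9: 1001110 → 1, fb=1
10: 0011101 → 0, fb=1
11: 0111011 → 0, fb=1
12: 1110111 → 1, fb=0
13: 1101110 → 1, fb=1
14: 1011101 → 1, fb=0
15: 0111010 → 0, fb=0
16: 1110100 → 1, fb=1
17: 1101001 → 1, fb=0
18: 1010010 → 1, fb=1
19: 0100101 → 0, fb=1
20: 1001011 → 1, fb=0
21: 0010110 → 0, fb=0
22: 0101100 → 0, fb=0
23: 1011000 → 1, fb=1
24: 0110001 → 0, fb=1
25: 1100011 → 1, fb=0
26: 1000110 → 1, fb=1
27: 0001101 → 0, fb=1
28: 0011011 → 0, fb=1
29: 0110111 → 0, fb=1
30: 1101111 → 1, fb=0
31: 1011110 → 1, fb=1
32: 0111101 → 0, fb=1
33: 1111011 → 1, fb=0
34: 1110110 → 1, fb=1
35: 1101101 → 1, fb=0
36: 1011010 → 1, fb=1
37: 0110101 → 0, fb=1
38: 1101011 → 1, fb=0
39: 1010110 → 1, fb=1
40: 0101101 → 0, fb=1
41: 1011011 → 1, fb=0
42: 0110110 → 0, fb=0
43: 1101100 → 1, fb=1
44: 1011001 → 1, fb=0
45: 0110010 → 0, fb=0
46: 1100100 → 1, fb=1
47: 1001001 → 1, fb=0
48: 0010010 → 0, fb=0
49: 0100100 → 0, fb=0
50: 1001000 → 1, fb=1
51: 0010001 → 0, fb=1
52: 0100011 → 0, fb=1
53: 1000111 → 1, fb=0
54: 0001110 → 0, fb=0
55: 0011100 → 0, fb=0
56: 0111000 → 0, fb=0
57: 1110000 → 1, fb=1
58: 1100001 → 1, fb=0
59: 1000010 → 1, fb=1
60: 0000101 → 0, fb=1
61: 0001011 → 0, fb=1
62: 0010111 → 0, fb=1
63: 0101111 → 0, fb=1
64: 1011111 → 1, fb=0
65: 0111110 → 0, fb=0
66: 1111100 → 1, fb=1
67: 1111001 → 1, fb=0
68: 1110010 → 1, fb=1
69: 1100101 → 1, fb=0
70: 1001010 → 1, fb=1
71: 0010101 → 0, fb=1
72: 0101011 → 0, fb=1
73: 1010111 → 1, fb=0
74: 0101110 → 0, fb=0
75: 1011100 → 1, fb=1
76: 0111001 → 0, fb=1
77: 1110011 → 1, fb=0
78: 1100110 → 1, fb=1
79: 1001101 → 1, fb=0
80: 0011010 → 0, fb=0
81: 0110100 → 0, fb=0
82: 1101000 → 1, fb=1
83: 1010001 → 1, fb=0
84: 0100010 → 0, fb=0
85: 1000100 → 1, fb=1
86: 0001001 → 0, fb=1
87: 0010011 → 0, fb=1
88: 0100111 → 0, fb=1
89: 1001111 → 1, fb=0
90: 0011110 → 0, fb=0
91: 0111100 → 0, fb=0
92: 1111000 → 1, fb=1
93: 1110001 → 1, fb=0
94: 1100010 → 1, fb=1
95: 1000101 → 1, fb=0
96: 0001010 → 0, fb=0
97: 0010100 → 0, fb=0
98: 0101000 → 0, fb=0
99: 1010000 → 1, fb=1
100: 0100001 → 0, fb=1
101: 1000011 → 1, fb=0
102: 0000110 → 0, fb=0
103: 0001100 → 0, fb=0
104: 0011000 → 0, fb=0
105: 0110000 → 0, fb=0
106: 1100000 → 1, fb=1
107: 1000001 → 1, fb=0
108: 0000010 → 0, fb=0
109: 0000100 → 0, fb=0
110: 0001000 → 0, fb=0
111: 0010000 → 0, fb=0
112: 0100000 → 0, fb=0
113: 1000000 → 1, fb=1
114: 0000001 → 0, fb=1
115: 0000011 → 0, fb=1
116: 0000111 → 0, fb=1
117: 0001111 → 0, fb=1
118: 0011111 → 0, fb=1
119: 0111111 → 0, fb=1
120: 1111111 → 1, fb=0
121: 1111110 → 1, fb=1

01010100110011101110100101100011011110110101101100100100011100001011111001010111001101000100111100010100001100000100000011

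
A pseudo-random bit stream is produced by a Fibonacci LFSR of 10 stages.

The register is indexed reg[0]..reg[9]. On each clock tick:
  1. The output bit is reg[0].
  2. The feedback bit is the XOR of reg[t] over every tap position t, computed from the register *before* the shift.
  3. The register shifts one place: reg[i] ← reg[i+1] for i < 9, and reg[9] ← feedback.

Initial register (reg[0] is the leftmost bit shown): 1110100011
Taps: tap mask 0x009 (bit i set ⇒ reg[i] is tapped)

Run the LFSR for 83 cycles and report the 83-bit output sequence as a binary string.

k : reg_k → out_k, fb_k
0: 1110100011 → 1, fb=1
1: 1101000111 → 1, fb=0
2: 1010001110 → 1, fb=1
3: 0100011101 → 0, fb=0
4: 1000111010 → 1, fb=1
5: 0001110101 → 0, fb=1
6: 0011101011 → 0, fb=1
7: 0111010111 → 0, fb=1
8: 1110101111 → 1, fb=1
9: 1101011111 → 1, fb=0
10: 1010111110 → 1, fb=1
11: 0101111101 → 0, fb=1
12: 1011111011 → 1, fb=0
13: 0111110110 → 0, fb=1
14: 1111101101 → 1, fb=0
15: 1111011010 → 1, fb=0
16: 1110110100 → 1, fb=1
17: 1101101001 → 1, fb=0
18: 1011010010 → 1, fb=0
19: 0110100100 → 0, fb=0
20: 1101001000 → 1, fb=0
21: 1010010000 → 1, fb=1
22: 0100100001 → 0, fb=0
23: 1001000010 → 1, fb=0
24: 0010000100 → 0, fb=0
25: 0100001000 → 0, fb=0
26: 1000010000 → 1, fb=1
27: 0000100001 → 0, fb=0
28: 0001000010 → 0, fb=1
29: 0010000101 → 0, fb=0
30: 0100001010 → 0, fb=0
31: 1000010100 → 1, fb=1
32: 0000101001 → 0, fb=0
33: 0001010010 → 0, fb=1
34: 0010100101 → 0, fb=0
35: 0101001010 → 0, fb=1
36: 1010010101 → 1, fb=1
37: 0100101011 → 0, fb=0
38: 1001010110 → 1, fb=0
39: 0010101100 → 0, fb=0
40: 0101011000 → 0, fb=1
41: 1010110001 → 1, fb=1
42: 0101100011 → 0, fb=1
43: 1011000111 → 1, fb=0
44: 0110001110 → 0, fb=0
45: 1100011100 → 1, fb=1
46: 1000111001 → 1, fb=1
47: 0001110011 → 0, fb=1
48: 0011100111 → 0, fb=1
49: 0111001111 → 0, fb=1
50: 1110011111 → 1, fb=1
51: 1100111111 → 1, fb=1
52: 1001111111 → 1, fb=0
53: 0011111110 → 0, fb=1
54: 0111111101 → 0, fb=1
55: 1111111011 → 1, fb=0
56: 1111110110 → 1, fb=0
57: 1111101100 → 1, fb=0
58: 1111011000 → 1, fb=0
59: 1110110000 → 1, fb=1
60: 1101100001 → 1, fb=0
61: 1011000010 → 1, fb=0
62: 0110000100 → 0, fb=0
63: 1100001000 → 1, fb=1
64: 1000010001 → 1, fb=1
65: 0000100011 → 0, fb=0
66: 0001000110 → 0, fb=1
67: 0010001101 → 0, fb=0
68: 0100011010 → 0, fb=0
69: 1000110100 → 1, fb=1
70: 0001101001 → 0, fb=1
71: 0011010011 → 0, fb=1
72: 0110100111 → 0, fb=0
73: 1101001110 → 1, fb=0
74: 1010011100 → 1, fb=1
75: 0100111001 → 0, fb=0
76: 1001110010 → 1, fb=0
77: 0011100100 → 0, fb=1
78: 0111001001 → 0, fb=1
79: 1110010011 → 1, fb=1
80: 1100100111 → 1, fb=1
81: 1001001111 → 1, fb=0
82: 0010011110 → 0, fb=0

11101000111010111110110100100001000010100101011000111001111111011000010001101001110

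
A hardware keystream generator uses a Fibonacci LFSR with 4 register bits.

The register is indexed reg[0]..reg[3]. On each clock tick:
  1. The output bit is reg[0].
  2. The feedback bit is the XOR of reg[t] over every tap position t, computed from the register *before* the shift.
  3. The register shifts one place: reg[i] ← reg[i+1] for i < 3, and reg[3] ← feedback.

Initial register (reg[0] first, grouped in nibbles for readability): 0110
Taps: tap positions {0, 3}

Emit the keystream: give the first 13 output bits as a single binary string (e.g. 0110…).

0110010001111

step | reg (before) | out | fb
   0 | 0110 | 0 | 0
   1 | 1100 | 1 | 1
   2 | 1001 | 1 | 0
   3 | 0010 | 0 | 0
   4 | 0100 | 0 | 0
   5 | 1000 | 1 | 1
   6 | 0001 | 0 | 1
   7 | 0011 | 0 | 1
   8 | 0111 | 0 | 1
   9 | 1111 | 1 | 0
  10 | 1110 | 1 | 1
  11 | 1101 | 1 | 0
  12 | 1010 | 1 | 1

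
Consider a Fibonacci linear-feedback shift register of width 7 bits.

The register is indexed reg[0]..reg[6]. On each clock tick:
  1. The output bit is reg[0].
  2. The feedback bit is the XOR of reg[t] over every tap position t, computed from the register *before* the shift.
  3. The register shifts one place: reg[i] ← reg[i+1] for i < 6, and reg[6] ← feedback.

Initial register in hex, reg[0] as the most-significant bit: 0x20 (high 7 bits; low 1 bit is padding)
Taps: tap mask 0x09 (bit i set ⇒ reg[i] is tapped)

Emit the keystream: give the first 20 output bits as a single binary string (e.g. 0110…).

k : reg_k → out_k, fb_k
0: 0010000 → 0, fb=0
1: 0100000 → 0, fb=0
2: 1000000 → 1, fb=1
3: 0000001 → 0, fb=0
4: 0000010 → 0, fb=0
5: 0000100 → 0, fb=0
6: 0001000 → 0, fb=1
7: 0010001 → 0, fb=0
8: 0100010 → 0, fb=0
9: 1000100 → 1, fb=1
10: 0001001 → 0, fb=1
11: 0010011 → 0, fb=0
12: 0100110 → 0, fb=0
13: 1001100 → 1, fb=0
14: 0011000 → 0, fb=1
15: 0110001 → 0, fb=0
16: 1100010 → 1, fb=1
17: 1000101 → 1, fb=1
18: 0001011 → 0, fb=1
19: 0010111 → 0, fb=0

00100000010001001100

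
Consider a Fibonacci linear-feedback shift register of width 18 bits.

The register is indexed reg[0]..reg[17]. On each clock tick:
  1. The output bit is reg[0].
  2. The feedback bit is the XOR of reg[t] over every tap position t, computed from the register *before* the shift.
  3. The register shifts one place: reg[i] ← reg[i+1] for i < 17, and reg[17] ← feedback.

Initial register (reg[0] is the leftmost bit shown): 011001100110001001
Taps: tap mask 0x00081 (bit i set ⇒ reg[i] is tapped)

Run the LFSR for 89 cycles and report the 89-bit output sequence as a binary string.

01100110011000100101010111010010001011110011000101101101111000011110011101000100100100010

step | reg (before) | out | fb
   0 | 011001100110001001 | 0 | 0
   1 | 110011001100010010 | 1 | 1
   2 | 100110011000100101 | 1 | 0
   3 | 001100110001001010 | 0 | 1
   4 | 011001100010010101 | 0 | 0
   5 | 110011000100101010 | 1 | 1
   6 | 100110001001010101 | 1 | 1
   7 | 001100010010101011 | 0 | 1
   8 | 011000100101010111 | 0 | 0
   9 | 110001001010101110 | 1 | 1
  10 | 100010010101011101 | 1 | 0
  11 | 000100101010111010 | 0 | 0
  12 | 001001010101110100 | 0 | 1
  13 | 010010101011101001 | 0 | 0
  14 | 100101010111010010 | 1 | 0
  15 | 001010101110100100 | 0 | 0
  16 | 010101011101001000 | 0 | 1
  17 | 101010111010010001 | 1 | 0
  18 | 010101110100100010 | 0 | 1
  19 | 101011101001000101 | 1 | 1
  20 | 010111010010001011 | 0 | 1
  21 | 101110100100010111 | 1 | 1
  22 | 011101001000101111 | 0 | 0
  23 | 111010010001011110 | 1 | 0
  24 | 110100100010111100 | 1 | 1
  25 | 101001000101111001 | 1 | 1
  26 | 010010001011110011 | 0 | 0
  27 | 100100010111100110 | 1 | 0
  28 | 001000101111001100 | 0 | 0
  29 | 010001011110011000 | 0 | 1
  30 | 100010111100110001 | 1 | 0
  31 | 000101111001100010 | 0 | 1
  32 | 001011110011000101 | 0 | 1
  33 | 010111100110001011 | 0 | 0
  34 | 101111001100010110 | 1 | 1
  35 | 011110011000101101 | 0 | 1
  36 | 111100110001011011 | 1 | 0
  37 | 111001100010110110 | 1 | 1
  38 | 110011000101101101 | 1 | 1
  39 | 100110001011011011 | 1 | 1
  40 | 001100010110110111 | 0 | 1
  41 | 011000101101101111 | 0 | 0
  42 | 110001011011011110 | 1 | 0
  43 | 100010110110111100 | 1 | 0
  44 | 000101101101111000 | 0 | 0
  45 | 001011011011110000 | 0 | 1
  46 | 010110110111100001 | 0 | 1
  47 | 101101101111000011 | 1 | 1
  48 | 011011011110000111 | 0 | 1
  49 | 110110111100001111 | 1 | 0
  50 | 101101111000011110 | 1 | 0
  51 | 011011110000111100 | 0 | 1
  52 | 110111100001111001 | 1 | 1
  53 | 101111000011110011 | 1 | 1
  54 | 011110000111100111 | 0 | 0
  55 | 111100001111001110 | 1 | 1
  56 | 111000011110011101 | 1 | 0
  57 | 110000111100111010 | 1 | 0
  58 | 100001111001110100 | 1 | 0
  59 | 000011110011101000 | 0 | 1
  60 | 000111100111010001 | 0 | 0
  61 | 001111001110100010 | 0 | 0
  62 | 011110011101000100 | 0 | 1
  63 | 111100111010001001 | 1 | 0
  64 | 111001110100010010 | 1 | 0
  65 | 110011101000100100 | 1 | 1
  66 | 100111010001001001 | 1 | 0
  67 | 001110100010010010 | 0 | 0
  68 | 011101000100100100 | 0 | 0
  69 | 111010001001001000 | 1 | 1
  70 | 110100010010010001 | 1 | 0
  71 | 101000100100100010 | 1 | 1
  72 | 010001001001000101 | 0 | 0
  73 | 100010010010001010 | 1 | 0
  74 | 000100100100010100 | 0 | 0
  75 | 001001001000101000 | 0 | 0
  76 | 010010010001010000 | 0 | 1
  77 | 100100100010100001 | 1 | 1
  78 | 001001000101000011 | 0 | 0
  79 | 010010001010000110 | 0 | 0
  80 | 100100010100001100 | 1 | 0
  81 | 001000101000011000 | 0 | 0
  82 | 010001010000110000 | 0 | 1
  83 | 100010100001100001 | 1 | 1
  84 | 000101000011000011 | 0 | 0
  85 | 001010000110000110 | 0 | 0
  86 | 010100001100001100 | 0 | 0
  87 | 101000011000011000 | 1 | 0
  88 | 010000110000110000 | 0 | 1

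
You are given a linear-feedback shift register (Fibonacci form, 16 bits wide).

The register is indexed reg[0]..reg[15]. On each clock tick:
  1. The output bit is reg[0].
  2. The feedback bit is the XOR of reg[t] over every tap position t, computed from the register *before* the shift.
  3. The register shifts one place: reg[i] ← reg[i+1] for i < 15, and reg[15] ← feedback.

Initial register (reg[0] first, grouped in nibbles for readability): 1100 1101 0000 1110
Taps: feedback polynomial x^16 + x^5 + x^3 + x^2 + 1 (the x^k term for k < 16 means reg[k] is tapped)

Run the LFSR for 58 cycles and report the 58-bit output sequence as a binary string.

tick  register→output (feedback)
  0  1100110100001110→1 (0)
  1  1001101000011100→1 (0)
  2  0011010000111000→0 (1)
  3  0110100001110001→0 (1)
  4  1101000011100011→1 (0)
  5  1010000111000110→1 (0)
  6  0100001110001100→0 (0)
  7  1000011100011000→1 (0)
  8  0000111000110000→0 (1)
  9  0001110001100001→0 (0)
 10  0011100011000010→0 (0)
 11  0111000110000100→0 (0)
 12  1110001100001000→1 (0)
 13  1100011000010000→1 (0)
 14  1000110000100000→1 (0)
 15  0001100001000000→0 (1)
 16  0011000010000001→0 (0)
 17  0110000100000010→0 (1)
 18  1100001000000101→1 (1)
 19  1000010000001011→1 (0)
 20  0000100000010110→0 (0)
 21  0001000000101100→0 (1)
 22  0010000001011001→0 (1)
 23  0100000010110011→0 (0)
 24  1000000101100110→1 (1)
 25  0000001011001101→0 (0)
 26  0000010110011010→0 (1)
 27  0000101100110101→0 (0)
 28  0001011001101010→0 (0)
 29  0010110011010100→0 (0)
 30  0101100110101000→0 (1)
 31  1011001101010001→1 (1)
 32  0110011010100011→0 (0)
 33  1100110101000110→1 (0)
 34  1001101010001100→1 (0)
 35  0011010100011000→0 (1)
 36  0110101000110001→0 (1)
 37  1101010001100011→1 (1)
 38  1010100011000111→1 (0)
 39  0101000110001110→0 (1)
 40  1010001100011101→1 (0)
 41  0100011000111010→0 (1)
 42  1000110001110101→1 (0)
 43  0001100011101010→0 (1)
 44  0011000111010101→0 (0)
 45  0110001110101010→0 (1)
 46  1100011101010101→1 (0)
 47  1000111010101010→1 (0)
 48  0001110101010100→0 (0)
 49  0011101010101000→0 (0)
 50  0111010101010000→0 (1)
 51  1110101010100001→1 (0)
 52  1101010101000010→1 (1)
 53  1010101010000101→1 (0)
 54  0101010100001010→0 (0)
 55  1010101000010100→1 (0)
 56  0101010000101000→0 (0)
 57  1010100001010000→1 (0)

1100110100001110001100001000000101100110101000110001110101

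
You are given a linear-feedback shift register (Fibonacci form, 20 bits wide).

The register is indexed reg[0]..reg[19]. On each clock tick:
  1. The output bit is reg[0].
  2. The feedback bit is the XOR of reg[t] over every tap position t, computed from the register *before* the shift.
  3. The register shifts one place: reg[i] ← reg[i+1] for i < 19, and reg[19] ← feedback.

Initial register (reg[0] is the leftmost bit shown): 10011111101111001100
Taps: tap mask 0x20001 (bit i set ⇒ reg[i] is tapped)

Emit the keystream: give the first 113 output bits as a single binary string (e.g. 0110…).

10011111101111001100000111000011101110110111001001110101000101011001010111101100110000010111000011010110110011101

tick  register→output (feedback)
  0  10011111101111001100→1 (0)
  1  00111111011110011000→0 (0)
  2  01111110111100110000→0 (0)
  3  11111101111001100000→1 (1)
  4  11111011110011000001→1 (1)
  5  11110111100110000011→1 (1)
  6  11101111001100000111→1 (0)
  7  11011110011000001110→1 (0)
  8  10111100110000011100→1 (0)
  9  01111001100000111000→0 (0)
 10  11110011000001110000→1 (1)
 11  11100110000011100001→1 (1)
 12  11001100000111000011→1 (1)
 13  10011000001110000111→1 (0)
 14  00110000011100001110→0 (1)
 15  01100000111000011101→0 (1)
 16  11000001110000111011→1 (1)
 17  10000011100001110111→1 (0)
 18  00000111000011101110→0 (1)
 19  00001110000111011101→0 (1)
 20  00011100001110111011→0 (0)
 21  00111000011101110110→0 (1)
 22  01110000111011101101→0 (1)
 23  11100001110111011011→1 (1)
 24  11000011101110110111→1 (0)
 25  10000111011101101110→1 (0)
 26  00001110111011011100→0 (1)
 27  00011101110110111001→0 (0)
 28  00111011101101110010→0 (0)
 29  01110111011011100100→0 (1)
 30  11101110110111001001→1 (1)
 31  11011101101110010011→1 (1)
 32  10111011011100100111→1 (0)
 33  01110110111001001110→0 (1)
 34  11101101110010011101→1 (0)
 35  11011011100100111010→1 (1)
 36  10110111001001110101→1 (0)
 37  01101110010011101010→0 (0)
 38  11011100100111010100→1 (0)
 39  10111001001110101000→1 (1)
 40  01110010011101010001→0 (0)
 41  11100100111010100010→1 (1)
 42  11001001110101000101→1 (0)
 43  10010011101010001010→1 (1)
 44  00100111010100010101→0 (1)
 45  01001110101000101011→0 (0)
 46  10011101010001010110→1 (0)
 47  00111010100010101100→0 (1)
 48  01110101000101011001→0 (0)
 49  11101010001010110010→1 (1)
 50  11010100010101100101→1 (0)
 51  10101000101011001010→1 (1)
 52  01010001010110010101→0 (1)
 53  10100010101100101011→1 (1)
 54  01000101011001010111→0 (1)
 55  10001010110010101111→1 (0)
 56  00010101100101011110→0 (1)
 57  00101011001010111101→0 (1)
 58  01010110010101111011→0 (0)
 59  10101100101011110110→1 (0)
 60  01011001010111101100→0 (1)
 61  10110010101111011001→1 (1)
 62  01100101011110110011→0 (0)
 63  11001010111101100110→1 (0)
 64  10010101111011001100→1 (0)
 65  00101011110110011000→0 (0)
 66  01010111101100110000→0 (0)
 67  10101111011001100000→1 (1)
 68  01011110110011000001→0 (0)
 69  10111101100110000010→1 (1)
 70  01111011001100000101→0 (1)
 71  11110110011000001011→1 (1)
 72  11101100110000010111→1 (0)
 73  11011001100000101110→1 (0)
 74  10110011000001011100→1 (0)
 75  01100110000010111000→0 (0)
 76  11001100000101110000→1 (1)
 77  10011000001011100001→1 (1)
 78  00110000010111000011→0 (0)
 79  01100000101110000110→0 (1)
 80  11000001011100001101→1 (0)
 81  10000010111000011010→1 (1)
 82  00000101110000110101→0 (1)
 83  00001011100001101011→0 (0)
 84  00010111000011010110→0 (1)
 85  00101110000110101101→0 (1)
 86  01011100001101011011→0 (0)
 87  10111000011010110110→1 (0)
 88  01110000110101101100→0 (1)
 89  11100001101011011001→1 (1)
 90  11000011010110110011→1 (1)
 91  10000110101101100111→1 (0)
 92  00001101011011001110→0 (1)
 93  00011010110110011101→0 (1)
 94  00110101101100111011→0 (0)
 95  01101011011001110110→0 (1)
 96  11010110110011101101→1 (0)
 97  10101101100111011010→1 (1)
 98  01011011001110110101→0 (1)
 99  10110110011101101011→1 (1)
100  01101100111011010111→0 (1)
101  11011001110110101111→1 (0)
102  10110011101101011110→1 (0)
103  01100111011010111100→0 (1)
104  11001110110101111001→1 (1)
105  10011101101011110011→1 (1)
106  00111011010111100111→0 (1)
107  01110110101111001111→0 (1)
108  11101101011110011111→1 (0)
109  11011010111100111110→1 (0)
110  10110101111001111100→1 (0)
111  01101011110011111000→0 (0)
112  11010111100111110000→1 (1)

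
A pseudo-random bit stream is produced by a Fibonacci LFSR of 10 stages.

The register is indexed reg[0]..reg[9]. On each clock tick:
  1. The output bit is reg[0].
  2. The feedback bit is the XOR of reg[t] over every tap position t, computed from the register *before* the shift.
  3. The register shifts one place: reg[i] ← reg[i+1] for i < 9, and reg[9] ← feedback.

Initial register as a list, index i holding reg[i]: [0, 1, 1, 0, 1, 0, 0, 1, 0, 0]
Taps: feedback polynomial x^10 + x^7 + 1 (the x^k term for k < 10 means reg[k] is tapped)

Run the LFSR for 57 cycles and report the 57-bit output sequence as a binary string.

tick  register→output (feedback)
  0  0110100100→0 (1)
  1  1101001001→1 (1)
  2  1010010011→1 (1)
  3  0100100111→0 (1)
  4  1001001111→1 (0)
  5  0010011110→0 (1)
  6  0100111101→0 (1)
  7  1001111011→1 (1)
  8  0011110111→0 (1)
  9  0111101111→0 (1)
 10  1111011111→1 (0)
 11  1110111110→1 (0)
 12  1101111100→1 (0)
 13  1011111000→1 (1)
 14  0111110001→0 (0)
 15  1111100010→1 (1)
 16  1111000101→1 (0)
 17  1110001010→1 (1)
 18  1100010101→1 (0)
 19  1000101010→1 (1)
 20  0001010101→0 (1)
 21  0010101011→0 (0)
 22  0101010110→0 (1)
 23  1010101101→1 (0)
 24  0101011010→0 (0)
 25  1010110100→1 (0)
 26  0101101000→0 (0)
 27  1011010000→1 (1)
 28  0110100001→0 (0)
 29  1101000010→1 (1)
 30  1010000101→1 (0)
 31  0100001010→0 (0)
 32  1000010100→1 (0)
 33  0000101000→0 (0)
 34  0001010000→0 (0)
 35  0010100000→0 (0)
 36  0101000000→0 (0)
 37  1010000000→1 (1)
 38  0100000001→0 (0)
 39  1000000010→1 (1)
 40  0000000101→0 (1)
 41  0000001011→0 (0)
 42  0000010110→0 (1)
 43  0000101101→0 (1)
 44  0001011011→0 (0)
 45  0010110110→0 (1)
 46  0101101101→0 (1)
 47  1011011011→1 (1)
 48  0110110111→0 (1)
 49  1101101111→1 (0)
 50  1011011110→1 (0)
 51  0110111100→0 (1)
 52  1101111001→1 (1)
 53  1011110011→1 (1)
 54  0111100111→0 (1)
 55  1111001111→1 (0)
 56  1110011110→1 (0)

011010010011110111110001010101101000010100000001011011011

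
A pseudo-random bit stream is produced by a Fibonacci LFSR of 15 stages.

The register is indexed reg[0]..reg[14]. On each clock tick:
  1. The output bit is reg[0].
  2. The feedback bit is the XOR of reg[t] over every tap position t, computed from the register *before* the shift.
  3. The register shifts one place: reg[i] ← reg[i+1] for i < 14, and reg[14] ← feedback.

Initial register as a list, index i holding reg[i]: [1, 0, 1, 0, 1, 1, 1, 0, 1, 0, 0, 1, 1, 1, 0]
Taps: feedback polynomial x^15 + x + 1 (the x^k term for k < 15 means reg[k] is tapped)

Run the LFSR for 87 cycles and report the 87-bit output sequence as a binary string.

101011101001110111100111010011000101001110101001111010011111010001110100001110010011100

step | reg (before) | out | fb
   0 | 101011101001110 | 1 | 1
   1 | 010111010011101 | 0 | 1
   2 | 101110100111011 | 1 | 1
   3 | 011101001110111 | 0 | 1
   4 | 111010011101111 | 1 | 0
   5 | 110100111011110 | 1 | 0
   6 | 101001110111100 | 1 | 1
   7 | 010011101111001 | 0 | 1
   8 | 100111011110011 | 1 | 1
   9 | 001110111100111 | 0 | 0
  10 | 011101111001110 | 0 | 1
  11 | 111011110011101 | 1 | 0
  12 | 110111100111010 | 1 | 0
  13 | 101111001110100 | 1 | 1
  14 | 011110011101001 | 0 | 1
  15 | 111100111010011 | 1 | 0
  16 | 111001110100110 | 1 | 0
  17 | 110011101001100 | 1 | 0
  18 | 100111010011000 | 1 | 1
  19 | 001110100110001 | 0 | 0
  20 | 011101001100010 | 0 | 1
  21 | 111010011000101 | 1 | 0
  22 | 110100110001010 | 1 | 0
  23 | 101001100010100 | 1 | 1
  24 | 010011000101001 | 0 | 1
  25 | 100110001010011 | 1 | 1
  26 | 001100010100111 | 0 | 0
  27 | 011000101001110 | 0 | 1
  28 | 110001010011101 | 1 | 0
  29 | 100010100111010 | 1 | 1
  30 | 000101001110101 | 0 | 0
  31 | 001010011101010 | 0 | 0
  32 | 010100111010100 | 0 | 1
  33 | 101001110101001 | 1 | 1
  34 | 010011101010011 | 0 | 1
  35 | 100111010100111 | 1 | 1
  36 | 001110101001111 | 0 | 0
  37 | 011101010011110 | 0 | 1
  38 | 111010100111101 | 1 | 0
  39 | 110101001111010 | 1 | 0
  40 | 101010011110100 | 1 | 1
  41 | 010100111101001 | 0 | 1
  42 | 101001111010011 | 1 | 1
  43 | 010011110100111 | 0 | 1
  44 | 100111101001111 | 1 | 1
  45 | 001111010011111 | 0 | 0
  46 | 011110100111110 | 0 | 1
  47 | 111101001111101 | 1 | 0
  48 | 111010011111010 | 1 | 0
  49 | 110100111110100 | 1 | 0
  50 | 101001111101000 | 1 | 1
  51 | 010011111010001 | 0 | 1
  52 | 100111110100011 | 1 | 1
  53 | 001111101000111 | 0 | 0
  54 | 011111010001110 | 0 | 1
  55 | 111110100011101 | 1 | 0
  56 | 111101000111010 | 1 | 0
  57 | 111010001110100 | 1 | 0
  58 | 110100011101000 | 1 | 0
  59 | 101000111010000 | 1 | 1
  60 | 010001110100001 | 0 | 1
  61 | 100011101000011 | 1 | 1
  62 | 000111010000111 | 0 | 0
  63 | 001110100001110 | 0 | 0
  64 | 011101000011100 | 0 | 1
  65 | 111010000111001 | 1 | 0
  66 | 110100001110010 | 1 | 0
  67 | 101000011100100 | 1 | 1
  68 | 010000111001001 | 0 | 1
  69 | 100001110010011 | 1 | 1
  70 | 000011100100111 | 0 | 0
  71 | 000111001001110 | 0 | 0
  72 | 001110010011100 | 0 | 0
  73 | 011100100111000 | 0 | 1
  74 | 111001001110001 | 1 | 0
  75 | 110010011100010 | 1 | 0
  76 | 100100111000100 | 1 | 1
  77 | 001001110001001 | 0 | 0
  78 | 010011100010010 | 0 | 1
  79 | 100111000100101 | 1 | 1
  80 | 001110001001011 | 0 | 0
  81 | 011100010010110 | 0 | 1
  82 | 111000100101101 | 1 | 0
  83 | 110001001011010 | 1 | 0
  84 | 100010010110100 | 1 | 1
  85 | 000100101101001 | 0 | 0
  86 | 001001011010010 | 0 | 0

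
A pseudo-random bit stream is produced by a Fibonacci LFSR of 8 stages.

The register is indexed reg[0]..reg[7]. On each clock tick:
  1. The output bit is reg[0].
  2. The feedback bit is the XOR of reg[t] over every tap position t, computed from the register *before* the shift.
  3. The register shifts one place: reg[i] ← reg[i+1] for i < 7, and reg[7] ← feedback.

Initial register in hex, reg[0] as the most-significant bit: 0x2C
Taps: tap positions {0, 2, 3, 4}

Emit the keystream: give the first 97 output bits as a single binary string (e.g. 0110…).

0010110000111110110111101011101000100001101100011110011100110001011010010001010010101001110111011

tick  register→output (feedback)
  0  00101100→0 (0)
  1  01011000→0 (0)
  2  10110000→1 (1)
  3  01100001→0 (1)
  4  11000011→1 (1)
  5  10000111→1 (1)
  6  00001111→0 (1)
  7  00011111→0 (0)
  8  00111110→0 (1)
  9  01111101→0 (1)
 10  11111011→1 (0)
 11  11110110→1 (1)
 12  11101101→1 (1)
 13  11011011→1 (1)
 14  10110111→1 (1)
 15  01101111→0 (0)
 16  11011110→1 (1)
 17  10111101→1 (0)
 18  01111010→0 (1)
 19  11110101→1 (1)
 20  11101011→1 (1)
 21  11010111→1 (0)
 22  10101110→1 (1)
 23  01011101→0 (0)
 24  10111010→1 (0)
 25  01110100→0 (0)
 26  11101000→1 (1)
 27  11010001→1 (0)
 28  10100010→1 (0)
 29  01000100→0 (0)
 30  10001000→1 (0)
 31  00010000→0 (1)
 32  00100001→0 (1)
 33  01000011→0 (0)
 34  10000110→1 (1)
 35  00001101→0 (1)
 36  00011011→0 (0)
 37  00110110→0 (0)
 38  01101100→0 (0)
 39  11011000→1 (1)
 40  10110001→1 (1)
 41  01100011→0 (1)
 42  11000111→1 (1)
 43  10001111→1 (0)
 44  00011110→0 (0)
 45  00111100→0 (1)
 46  01111001→0 (1)
 47  11110011→1 (1)
 48  11100111→1 (0)
 49  11001110→1 (0)
 50  10011100→1 (1)
 51  00111001→0 (1)
 52  01110011→0 (0)
 53  11100110→1 (0)
 54  11001100→1 (0)
 55  10011000→1 (1)
 56  00110001→0 (0)
 57  01100010→0 (1)
 58  11000101→1 (1)
 59  10001011→1 (0)
 60  00010110→0 (1)
 61  00101101→0 (0)
 62  01011010→0 (0)
 63  10110100→1 (1)
 64  01101001→0 (0)
 65  11010010→1 (0)
 66  10100100→1 (0)
 67  01001000→0 (1)
 68  10010001→1 (0)
 69  00100010→0 (1)
 70  01000101→0 (0)
 71  10001010→1 (0)
 72  00010100→0 (1)
 73  00101001→0 (0)
 74  01010010→0 (1)
 75  10100101→1 (0)
 76  01001010→0 (1)
 77  10010101→1 (0)
 78  00101010→0 (0)
 79  01010100→0 (1)
 80  10101001→1 (1)
 81  01010011→0 (1)
 82  10100111→1 (0)
 83  01001110→0 (1)
 84  10011101→1 (1)
 85  00111011→0 (1)
 86  01110111→0 (0)
 87  11101110→1 (1)
 88  11011101→1 (1)
 89  10111011→1 (0)
 90  01110110→0 (0)
 91  11101100→1 (1)
 92  11011001→1 (1)
 93  10110011→1 (1)
 94  01100111→0 (1)
 95  11001111→1 (0)
 96  10011110→1 (1)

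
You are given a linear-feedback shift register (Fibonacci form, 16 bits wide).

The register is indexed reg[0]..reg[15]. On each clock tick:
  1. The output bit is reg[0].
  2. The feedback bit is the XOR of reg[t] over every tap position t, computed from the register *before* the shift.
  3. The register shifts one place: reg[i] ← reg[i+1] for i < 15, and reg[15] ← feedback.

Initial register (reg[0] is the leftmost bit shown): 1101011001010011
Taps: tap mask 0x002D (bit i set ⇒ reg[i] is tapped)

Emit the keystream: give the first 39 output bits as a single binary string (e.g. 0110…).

110101100101001111110111111111010110100

tick  register→output (feedback)
  0  1101011001010011→1 (1)
  1  1010110010100111→1 (1)
  2  0101100101001111→0 (1)
  3  1011001010011111→1 (1)
  4  0110010100111111→0 (0)
  5  1100101001111110→1 (1)
  6  1001010011111101→1 (1)
  7  0010100111111011→0 (1)
  8  0101001111110111→0 (1)
  9  1010011111101111→1 (1)
 10  0100111111011111→0 (1)
 11  1001111110111111→1 (1)
 12  0011111101111111→0 (1)
 13  0111111011111111→0 (1)
 14  1111110111111111→1 (0)
 15  1111101111111110→1 (1)
 16  1111011111111101→1 (0)
 17  1110111111111010→1 (1)
 18  1101111111110101→1 (1)
 19  1011111111101011→1 (0)
 20  0111111111010110→0 (1)
 21  1111111110101101→1 (0)
 22  1111111101011010→1 (0)
 23  1111111010110100→1 (0)
 24  1111110101101000→1 (0)
 25  1111101011010000→1 (1)
 26  1111010110100001→1 (0)
 27  1110101101000010→1 (0)
 28  1101011010000100→1 (1)
 29  1010110100001001→1 (1)
 30  0101101000010011→0 (1)
 31  1011010000100111→1 (0)
 32  0110100001001110→0 (1)
 33  1101000010011101→1 (0)
 34  1010000100111010→1 (0)
 35  0100001001110100→0 (0)
 36  1000010011101000→1 (0)
 37  0000100111010000→0 (0)
 38  0001001110100000→0 (1)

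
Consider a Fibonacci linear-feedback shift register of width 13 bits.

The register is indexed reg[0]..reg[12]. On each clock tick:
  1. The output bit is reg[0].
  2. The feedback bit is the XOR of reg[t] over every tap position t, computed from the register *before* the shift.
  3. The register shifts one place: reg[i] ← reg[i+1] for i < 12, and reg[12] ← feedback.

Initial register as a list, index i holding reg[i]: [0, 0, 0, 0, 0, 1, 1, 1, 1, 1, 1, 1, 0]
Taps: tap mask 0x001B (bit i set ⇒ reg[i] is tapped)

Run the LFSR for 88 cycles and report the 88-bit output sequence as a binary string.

tick  register→output (feedback)
  0  0000011111110→0 (0)
  1  0000111111100→0 (1)
  2  0001111111001→0 (0)
  3  0011111110010→0 (0)
  4  0111111100100→0 (1)
  5  1111111001001→1 (0)
  6  1111110010010→1 (0)
  7  1111100100100→1 (0)
  8  1111001001000→1 (1)
  9  1110010010001→1 (0)
 10  1100100100010→1 (1)
 11  1001001000101→1 (0)
 12  0010010001010→0 (0)
 13  0100100010100→0 (0)
 14  1001000101000→1 (0)
 15  0010001010000→0 (0)
 16  0100010100000→0 (1)
 17  1000101000001→1 (0)
 18  0001010000010→0 (1)
 19  0010100000101→0 (1)
 20  0101000001011→0 (0)
 21  1010000010110→1 (1)
 22  0100000101101→0 (1)
 23  1000001011011→1 (1)
 24  0000010110111→0 (0)
 25  0000101101110→0 (1)
 26  0001011011101→0 (1)
 27  0010110111011→0 (1)
 28  0101101110111→0 (1)
 29  1011011101111→1 (0)
 30  0110111011110→0 (0)
 31  1101110111100→1 (0)
 32  1011101111000→1 (1)
 33  0111011110001→0 (0)
 34  1110111100010→1 (1)
 35  1101111000101→1 (0)
 36  1011110001010→1 (1)
 37  0111100010101→0 (1)
 38  1111000101011→1 (1)
 39  1110001010111→1 (0)
 40  1100010101110→1 (0)
 41  1000101011100→1 (0)
 42  0001010111000→0 (1)
 43  0010101110001→0 (1)
 44  0101011100011→0 (0)
 45  1010111000110→1 (0)
 46  0101110001100→0 (1)
 47  1011100011001→1 (1)
 48  0111000110011→0 (0)
 49  1110001100110→1 (0)
 50  1100011001100→1 (0)
 51  1000110011000→1 (0)
 52  0001100110000→0 (0)
 53  0011001100000→0 (1)
 54  0110011000001→0 (1)
 55  1100110000011→1 (1)
 56  1001100000111→1 (1)
 57  0011000001111→0 (1)
 58  0110000011111→0 (1)
 59  1100000111111→1 (0)
 60  1000001111110→1 (1)
 61  0000011111101→0 (0)
 62  0000111111010→0 (1)
 63  0001111110101→0 (0)
 64  0011111101010→0 (0)
 65  0111111010100→0 (1)
 66  1111110101001→1 (0)
 67  1111101010010→1 (0)
 68  1111010100100→1 (1)
 69  1110101001001→1 (1)
 70  1101010010011→1 (1)
 71  1010100100111→1 (0)
 72  0101001001110→0 (0)
 73  1010010011100→1 (1)
 74  0100100111001→0 (0)
 75  1001001110010→1 (0)
 76  0010011100100→0 (0)
 77  0100111001000→0 (0)
 78  1001110010000→1 (1)
 79  0011100100001→0 (0)
 80  0111001000010→0 (0)
 81  1110010000100→1 (0)
 82  1100100001000→1 (1)
 83  1001000010001→1 (0)
 84  0010000100010→0 (0)
 85  0100001000100→0 (1)
 86  1000010001001→1 (1)
 87  0000100010011→0 (1)

0000011111110010010001010000010110111011110001010111000110011000001111110101001001110010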